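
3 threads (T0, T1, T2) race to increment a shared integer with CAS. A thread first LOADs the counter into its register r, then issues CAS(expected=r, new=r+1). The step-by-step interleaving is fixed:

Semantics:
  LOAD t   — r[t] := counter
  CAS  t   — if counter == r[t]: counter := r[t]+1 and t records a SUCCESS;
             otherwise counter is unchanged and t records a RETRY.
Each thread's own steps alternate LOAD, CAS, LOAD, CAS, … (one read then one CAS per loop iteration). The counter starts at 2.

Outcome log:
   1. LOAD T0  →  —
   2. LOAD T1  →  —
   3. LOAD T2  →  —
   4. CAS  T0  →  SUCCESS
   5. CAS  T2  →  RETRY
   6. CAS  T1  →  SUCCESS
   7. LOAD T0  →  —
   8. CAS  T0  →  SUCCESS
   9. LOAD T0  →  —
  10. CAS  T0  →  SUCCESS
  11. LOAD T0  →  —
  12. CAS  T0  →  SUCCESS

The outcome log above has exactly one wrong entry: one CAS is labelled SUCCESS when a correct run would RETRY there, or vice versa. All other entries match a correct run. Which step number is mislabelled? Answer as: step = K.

Re-executing:
   1) LOAD T0:  M=2  r_T0=2
   2) LOAD T1:  M=2  r_T1=2
   3) LOAD T2:  M=2  r_T2=2
   4) CAS  T0:  M=3  r_T0=2 ✓
   5) CAS  T2:  M=3  r_T2=2 ✗
   6) CAS  T1:  M=3  r_T1=2 ✗
   7) LOAD T0:  M=3  r_T0=3
   8) CAS  T0:  M=4  r_T0=3 ✓
   9) LOAD T0:  M=4  r_T0=4
  10) CAS  T0:  M=5  r_T0=4 ✓
  11) LOAD T0:  M=5  r_T0=5
  12) CAS  T0:  M=6  r_T0=5 ✓
Flip is step 6.

step = 6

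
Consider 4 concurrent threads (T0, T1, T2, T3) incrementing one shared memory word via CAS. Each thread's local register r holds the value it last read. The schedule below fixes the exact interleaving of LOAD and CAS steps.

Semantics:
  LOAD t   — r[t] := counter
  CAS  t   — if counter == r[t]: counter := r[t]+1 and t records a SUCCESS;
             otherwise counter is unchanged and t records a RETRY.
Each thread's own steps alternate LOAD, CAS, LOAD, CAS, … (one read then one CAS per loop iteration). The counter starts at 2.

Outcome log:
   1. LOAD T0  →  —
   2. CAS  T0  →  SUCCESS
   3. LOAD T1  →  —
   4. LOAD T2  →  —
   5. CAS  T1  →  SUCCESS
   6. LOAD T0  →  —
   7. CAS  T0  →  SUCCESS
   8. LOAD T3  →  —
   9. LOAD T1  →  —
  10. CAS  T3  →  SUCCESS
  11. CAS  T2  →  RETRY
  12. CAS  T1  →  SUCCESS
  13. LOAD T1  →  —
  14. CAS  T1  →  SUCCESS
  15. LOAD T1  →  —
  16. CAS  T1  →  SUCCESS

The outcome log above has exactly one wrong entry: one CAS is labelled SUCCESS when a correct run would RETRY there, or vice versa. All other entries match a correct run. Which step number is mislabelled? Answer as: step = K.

step = 12

Correct run:
   1) LOAD T0:  M=2  r_T0=2
   2) CAS  T0:  M=3  r_T0=2 ✓
   3) LOAD T1:  M=3  r_T1=3
   4) LOAD T2:  M=3  r_T2=3
   5) CAS  T1:  M=4  r_T1=3 ✓
   6) LOAD T0:  M=4  r_T0=4
   7) CAS  T0:  M=5  r_T0=4 ✓
   8) LOAD T3:  M=5  r_T3=5
   9) LOAD T1:  M=5  r_T1=5
  10) CAS  T3:  M=6  r_T3=5 ✓
  11) CAS  T2:  M=6  r_T2=3 ✗
  12) CAS  T1:  M=6  r_T1=5 ✗
  13) LOAD T1:  M=6  r_T1=6
  14) CAS  T1:  M=7  r_T1=6 ✓
  15) LOAD T1:  M=7  r_T1=7
  16) CAS  T1:  M=8  r_T1=7 ✓
Flip is step 12.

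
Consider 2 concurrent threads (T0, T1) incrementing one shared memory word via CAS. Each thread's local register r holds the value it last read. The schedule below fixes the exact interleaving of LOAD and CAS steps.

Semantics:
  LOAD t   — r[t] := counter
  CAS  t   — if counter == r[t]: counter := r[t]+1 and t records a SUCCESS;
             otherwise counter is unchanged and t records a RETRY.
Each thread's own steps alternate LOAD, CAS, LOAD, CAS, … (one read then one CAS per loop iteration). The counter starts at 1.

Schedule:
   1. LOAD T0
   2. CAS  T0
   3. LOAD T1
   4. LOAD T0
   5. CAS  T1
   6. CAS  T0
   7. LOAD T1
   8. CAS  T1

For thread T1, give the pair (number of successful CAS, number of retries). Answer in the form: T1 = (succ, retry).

T1 = (2, 0)

step 1: T0 LOAD ⇒ load; ctr=1 reg=1
step 2: T0 CAS ⇒ ok; ctr=2 reg=1
step 3: T1 LOAD ⇒ load; ctr=2 reg=2
step 4: T0 LOAD ⇒ load; ctr=2 reg=2
step 5: T1 CAS ⇒ ok; ctr=3 reg=2
step 6: T0 CAS ⇒ retry; ctr=3 reg=2
step 7: T1 LOAD ⇒ load; ctr=3 reg=3
step 8: T1 CAS ⇒ ok; ctr=4 reg=3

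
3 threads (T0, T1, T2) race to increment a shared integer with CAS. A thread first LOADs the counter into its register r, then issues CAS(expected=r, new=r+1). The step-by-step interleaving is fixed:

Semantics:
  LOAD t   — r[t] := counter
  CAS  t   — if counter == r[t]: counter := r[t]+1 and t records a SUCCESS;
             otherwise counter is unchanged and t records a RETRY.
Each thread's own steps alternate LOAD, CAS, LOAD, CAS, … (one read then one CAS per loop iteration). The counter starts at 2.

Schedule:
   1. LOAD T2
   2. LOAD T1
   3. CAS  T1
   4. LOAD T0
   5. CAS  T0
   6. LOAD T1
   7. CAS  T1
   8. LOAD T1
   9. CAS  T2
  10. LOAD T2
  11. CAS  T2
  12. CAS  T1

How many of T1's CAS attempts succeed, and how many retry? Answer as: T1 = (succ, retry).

[1] T2.load  rd  (counter 2, T2.r 2)
[2] T1.load  rd  (counter 2, T1.r 2)
[3] T1.cas  hit  (counter 3, T1.r 2)
[4] T0.load  rd  (counter 3, T0.r 3)
[5] T0.cas  hit  (counter 4, T0.r 3)
[6] T1.load  rd  (counter 4, T1.r 4)
[7] T1.cas  hit  (counter 5, T1.r 4)
[8] T1.load  rd  (counter 5, T1.r 5)
[9] T2.cas  miss  (counter 5, T2.r 2)
[10] T2.load  rd  (counter 5, T2.r 5)
[11] T2.cas  hit  (counter 6, T2.r 5)
[12] T1.cas  miss  (counter 6, T1.r 5)

T1 = (2, 1)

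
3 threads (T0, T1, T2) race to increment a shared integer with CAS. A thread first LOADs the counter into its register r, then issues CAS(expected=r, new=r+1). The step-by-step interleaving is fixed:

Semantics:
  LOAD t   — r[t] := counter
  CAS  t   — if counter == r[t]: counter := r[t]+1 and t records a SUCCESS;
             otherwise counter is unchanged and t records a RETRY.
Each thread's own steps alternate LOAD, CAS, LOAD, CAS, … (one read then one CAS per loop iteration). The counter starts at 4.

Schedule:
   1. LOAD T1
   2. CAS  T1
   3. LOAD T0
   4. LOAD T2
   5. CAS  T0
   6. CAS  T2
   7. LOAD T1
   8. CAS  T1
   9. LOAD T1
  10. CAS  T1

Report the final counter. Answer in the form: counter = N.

counter = 8

T1 LOAD — after: cnt=4, r=4 — load
T1 CAS — after: cnt=5, r=4 — ok
T0 LOAD — after: cnt=5, r=5 — load
T2 LOAD — after: cnt=5, r=5 — load
T0 CAS — after: cnt=6, r=5 — ok
T2 CAS — after: cnt=6, r=5 — retry
T1 LOAD — after: cnt=6, r=6 — load
T1 CAS — after: cnt=7, r=6 — ok
T1 LOAD — after: cnt=7, r=7 — load
T1 CAS — after: cnt=8, r=7 — ok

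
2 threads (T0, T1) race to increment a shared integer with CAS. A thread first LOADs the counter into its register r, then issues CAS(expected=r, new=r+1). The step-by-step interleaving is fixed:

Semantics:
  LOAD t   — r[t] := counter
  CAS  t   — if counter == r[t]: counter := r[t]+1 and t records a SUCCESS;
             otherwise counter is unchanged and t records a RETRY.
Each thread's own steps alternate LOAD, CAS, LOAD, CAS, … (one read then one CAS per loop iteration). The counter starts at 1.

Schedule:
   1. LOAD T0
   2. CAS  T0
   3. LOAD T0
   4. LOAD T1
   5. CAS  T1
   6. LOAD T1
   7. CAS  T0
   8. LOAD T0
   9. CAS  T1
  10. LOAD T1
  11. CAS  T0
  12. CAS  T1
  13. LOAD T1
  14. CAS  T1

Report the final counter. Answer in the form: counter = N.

#1 T0 reads 1
#2 T0 CAS(1→2) writes; counter now 2
#3 T0 reads 2
#4 T1 reads 2
#5 T1 CAS(2→3) writes; counter now 3
#6 T1 reads 3
#7 T0 CAS(2→3) fails; counter now 3
#8 T0 reads 3
#9 T1 CAS(3→4) writes; counter now 4
#10 T1 reads 4
#11 T0 CAS(3→4) fails; counter now 4
#12 T1 CAS(4→5) writes; counter now 5
#13 T1 reads 5
#14 T1 CAS(5→6) writes; counter now 6

counter = 6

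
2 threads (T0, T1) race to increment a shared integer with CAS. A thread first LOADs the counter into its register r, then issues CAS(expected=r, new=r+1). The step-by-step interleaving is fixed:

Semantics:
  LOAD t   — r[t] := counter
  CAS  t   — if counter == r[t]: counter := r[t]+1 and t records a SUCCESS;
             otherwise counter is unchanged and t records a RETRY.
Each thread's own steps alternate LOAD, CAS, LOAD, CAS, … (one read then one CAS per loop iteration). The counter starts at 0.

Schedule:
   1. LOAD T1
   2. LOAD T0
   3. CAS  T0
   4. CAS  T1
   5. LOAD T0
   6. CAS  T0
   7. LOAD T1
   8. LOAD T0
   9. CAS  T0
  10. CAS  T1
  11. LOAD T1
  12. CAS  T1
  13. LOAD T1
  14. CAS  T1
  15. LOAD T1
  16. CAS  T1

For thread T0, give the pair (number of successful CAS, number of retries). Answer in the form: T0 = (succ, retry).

   1) LOAD T1:  M=0  r_T1=0
   2) LOAD T0:  M=0  r_T0=0
   3) CAS  T0:  M=1  r_T0=0 ✓
   4) CAS  T1:  M=1  r_T1=0 ✗
   5) LOAD T0:  M=1  r_T0=1
   6) CAS  T0:  M=2  r_T0=1 ✓
   7) LOAD T1:  M=2  r_T1=2
   8) LOAD T0:  M=2  r_T0=2
   9) CAS  T0:  M=3  r_T0=2 ✓
  10) CAS  T1:  M=3  r_T1=2 ✗
  11) LOAD T1:  M=3  r_T1=3
  12) CAS  T1:  M=4  r_T1=3 ✓
  13) LOAD T1:  M=4  r_T1=4
  14) CAS  T1:  M=5  r_T1=4 ✓
  15) LOAD T1:  M=5  r_T1=5
  16) CAS  T1:  M=6  r_T1=5 ✓

T0 = (3, 0)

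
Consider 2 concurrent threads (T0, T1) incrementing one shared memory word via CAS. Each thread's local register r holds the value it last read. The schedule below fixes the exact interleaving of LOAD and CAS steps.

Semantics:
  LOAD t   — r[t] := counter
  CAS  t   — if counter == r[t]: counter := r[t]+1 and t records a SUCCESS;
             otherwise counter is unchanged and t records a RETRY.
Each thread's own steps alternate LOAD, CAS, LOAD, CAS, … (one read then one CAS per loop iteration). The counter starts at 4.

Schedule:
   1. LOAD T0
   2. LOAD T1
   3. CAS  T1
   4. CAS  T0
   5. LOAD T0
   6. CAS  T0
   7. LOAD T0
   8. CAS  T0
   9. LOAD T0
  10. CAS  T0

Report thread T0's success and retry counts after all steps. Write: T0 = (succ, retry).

T0 = (3, 1)

   1) LOAD T0:  M=4  r_T0=4
   2) LOAD T1:  M=4  r_T1=4
   3) CAS  T1:  M=5  r_T1=4 ✓
   4) CAS  T0:  M=5  r_T0=4 ✗
   5) LOAD T0:  M=5  r_T0=5
   6) CAS  T0:  M=6  r_T0=5 ✓
   7) LOAD T0:  M=6  r_T0=6
   8) CAS  T0:  M=7  r_T0=6 ✓
   9) LOAD T0:  M=7  r_T0=7
  10) CAS  T0:  M=8  r_T0=7 ✓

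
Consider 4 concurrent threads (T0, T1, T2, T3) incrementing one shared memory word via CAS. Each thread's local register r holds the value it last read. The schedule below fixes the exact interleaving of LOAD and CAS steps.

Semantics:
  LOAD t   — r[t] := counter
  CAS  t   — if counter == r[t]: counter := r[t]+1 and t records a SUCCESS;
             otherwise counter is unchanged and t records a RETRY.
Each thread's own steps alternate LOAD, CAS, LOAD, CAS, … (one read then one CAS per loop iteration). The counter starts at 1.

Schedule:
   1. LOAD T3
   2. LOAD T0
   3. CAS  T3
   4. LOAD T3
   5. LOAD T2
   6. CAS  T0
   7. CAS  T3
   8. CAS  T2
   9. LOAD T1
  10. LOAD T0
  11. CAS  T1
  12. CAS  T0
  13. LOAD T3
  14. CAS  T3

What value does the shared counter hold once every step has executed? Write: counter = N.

#1 T3 reads 1
#2 T0 reads 1
#3 T3 CAS(1→2) writes; counter now 2
#4 T3 reads 2
#5 T2 reads 2
#6 T0 CAS(1→2) fails; counter now 2
#7 T3 CAS(2→3) writes; counter now 3
#8 T2 CAS(2→3) fails; counter now 3
#9 T1 reads 3
#10 T0 reads 3
#11 T1 CAS(3→4) writes; counter now 4
#12 T0 CAS(3→4) fails; counter now 4
#13 T3 reads 4
#14 T3 CAS(4→5) writes; counter now 5

counter = 5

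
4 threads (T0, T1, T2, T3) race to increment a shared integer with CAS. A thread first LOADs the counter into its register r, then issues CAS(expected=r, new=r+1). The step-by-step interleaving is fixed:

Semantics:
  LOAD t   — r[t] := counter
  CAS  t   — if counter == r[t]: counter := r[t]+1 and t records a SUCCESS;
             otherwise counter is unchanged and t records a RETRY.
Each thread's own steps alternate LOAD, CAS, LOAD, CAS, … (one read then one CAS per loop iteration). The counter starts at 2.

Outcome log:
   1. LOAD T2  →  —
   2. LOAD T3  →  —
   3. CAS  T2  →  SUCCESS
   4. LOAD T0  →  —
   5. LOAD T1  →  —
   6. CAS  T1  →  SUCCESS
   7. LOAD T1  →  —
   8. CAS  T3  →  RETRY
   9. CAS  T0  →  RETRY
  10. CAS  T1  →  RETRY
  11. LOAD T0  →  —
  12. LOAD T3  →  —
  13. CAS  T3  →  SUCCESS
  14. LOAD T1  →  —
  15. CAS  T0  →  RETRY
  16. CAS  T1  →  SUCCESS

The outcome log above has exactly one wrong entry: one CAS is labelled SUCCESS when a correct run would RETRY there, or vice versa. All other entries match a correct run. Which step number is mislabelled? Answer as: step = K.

Reference trace:
1. LOAD T2 → mem=2 r[T2]=2 [LOAD]
2. LOAD T3 → mem=2 r[T3]=2 [LOAD]
3. CAS T2 → mem=3 r[T2]=2 [OK]
4. LOAD T0 → mem=3 r[T0]=3 [LOAD]
5. LOAD T1 → mem=3 r[T1]=3 [LOAD]
6. CAS T1 → mem=4 r[T1]=3 [OK]
7. LOAD T1 → mem=4 r[T1]=4 [LOAD]
8. CAS T3 → mem=4 r[T3]=2 [RETRY]
9. CAS T0 → mem=4 r[T0]=3 [RETRY]
10. CAS T1 → mem=5 r[T1]=4 [OK]
11. LOAD T0 → mem=5 r[T0]=5 [LOAD]
12. LOAD T3 → mem=5 r[T3]=5 [LOAD]
13. CAS T3 → mem=6 r[T3]=5 [OK]
14. LOAD T1 → mem=6 r[T1]=6 [LOAD]
15. CAS T0 → mem=6 r[T0]=5 [RETRY]
16. CAS T1 → mem=7 r[T1]=6 [OK]
Log disagrees first at step 10.

step = 10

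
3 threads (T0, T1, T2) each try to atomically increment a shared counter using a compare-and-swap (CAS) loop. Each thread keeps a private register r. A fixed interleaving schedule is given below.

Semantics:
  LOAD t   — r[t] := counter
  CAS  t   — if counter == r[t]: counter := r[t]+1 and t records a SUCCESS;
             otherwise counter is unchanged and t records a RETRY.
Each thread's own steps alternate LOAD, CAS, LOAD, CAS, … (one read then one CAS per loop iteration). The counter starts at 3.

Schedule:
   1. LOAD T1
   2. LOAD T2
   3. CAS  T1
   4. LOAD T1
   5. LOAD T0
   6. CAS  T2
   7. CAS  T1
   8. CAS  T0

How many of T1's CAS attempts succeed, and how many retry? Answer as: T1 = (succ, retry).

T1 = (2, 0)

   1) LOAD T1:  M=3  r_T1=3
   2) LOAD T2:  M=3  r_T2=3
   3) CAS  T1:  M=4  r_T1=3 ✓
   4) LOAD T1:  M=4  r_T1=4
   5) LOAD T0:  M=4  r_T0=4
   6) CAS  T2:  M=4  r_T2=3 ✗
   7) CAS  T1:  M=5  r_T1=4 ✓
   8) CAS  T0:  M=5  r_T0=4 ✗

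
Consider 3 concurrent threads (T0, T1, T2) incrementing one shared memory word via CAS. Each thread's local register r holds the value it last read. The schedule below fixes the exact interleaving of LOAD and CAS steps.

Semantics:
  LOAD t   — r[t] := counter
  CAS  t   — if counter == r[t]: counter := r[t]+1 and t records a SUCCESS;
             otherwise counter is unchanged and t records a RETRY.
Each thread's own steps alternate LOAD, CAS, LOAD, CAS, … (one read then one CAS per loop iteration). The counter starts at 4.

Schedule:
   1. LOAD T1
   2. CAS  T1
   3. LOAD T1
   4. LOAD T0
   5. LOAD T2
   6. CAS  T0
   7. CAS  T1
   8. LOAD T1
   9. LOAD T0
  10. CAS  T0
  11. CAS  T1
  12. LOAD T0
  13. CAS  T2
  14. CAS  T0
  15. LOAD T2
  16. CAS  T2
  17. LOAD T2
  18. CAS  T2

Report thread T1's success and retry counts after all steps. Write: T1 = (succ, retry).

   1) LOAD T1:  M=4  r_T1=4
   2) CAS  T1:  M=5  r_T1=4 ✓
   3) LOAD T1:  M=5  r_T1=5
   4) LOAD T0:  M=5  r_T0=5
   5) LOAD T2:  M=5  r_T2=5
   6) CAS  T0:  M=6  r_T0=5 ✓
   7) CAS  T1:  M=6  r_T1=5 ✗
   8) LOAD T1:  M=6  r_T1=6
   9) LOAD T0:  M=6  r_T0=6
  10) CAS  T0:  M=7  r_T0=6 ✓
  11) CAS  T1:  M=7  r_T1=6 ✗
  12) LOAD T0:  M=7  r_T0=7
  13) CAS  T2:  M=7  r_T2=5 ✗
  14) CAS  T0:  M=8  r_T0=7 ✓
  15) LOAD T2:  M=8  r_T2=8
  16) CAS  T2:  M=9  r_T2=8 ✓
  17) LOAD T2:  M=9  r_T2=9
  18) CAS  T2:  M=10  r_T2=9 ✓

T1 = (1, 2)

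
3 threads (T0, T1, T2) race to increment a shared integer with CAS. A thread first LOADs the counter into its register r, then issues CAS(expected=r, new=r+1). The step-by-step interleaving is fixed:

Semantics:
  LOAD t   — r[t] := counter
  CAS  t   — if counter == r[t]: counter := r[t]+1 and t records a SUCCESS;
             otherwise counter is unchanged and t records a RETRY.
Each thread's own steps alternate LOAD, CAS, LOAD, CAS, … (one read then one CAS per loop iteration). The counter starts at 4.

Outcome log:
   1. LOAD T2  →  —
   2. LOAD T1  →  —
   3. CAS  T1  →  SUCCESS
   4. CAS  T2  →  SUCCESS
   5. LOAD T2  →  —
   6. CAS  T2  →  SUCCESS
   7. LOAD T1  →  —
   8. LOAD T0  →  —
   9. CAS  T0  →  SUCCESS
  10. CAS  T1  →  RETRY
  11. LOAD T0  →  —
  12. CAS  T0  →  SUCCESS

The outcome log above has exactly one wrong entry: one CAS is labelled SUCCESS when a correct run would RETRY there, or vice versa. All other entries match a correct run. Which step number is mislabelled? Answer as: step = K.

step = 4

Reference trace:
   1) LOAD T2:  M=4  r_T2=4
   2) LOAD T1:  M=4  r_T1=4
   3) CAS  T1:  M=5  r_T1=4 ✓
   4) CAS  T2:  M=5  r_T2=4 ✗
   5) LOAD T2:  M=5  r_T2=5
   6) CAS  T2:  M=6  r_T2=5 ✓
   7) LOAD T1:  M=6  r_T1=6
   8) LOAD T0:  M=6  r_T0=6
   9) CAS  T0:  M=7  r_T0=6 ✓
  10) CAS  T1:  M=7  r_T1=6 ✗
  11) LOAD T0:  M=7  r_T0=7
  12) CAS  T0:  M=8  r_T0=7 ✓
Log disagrees first at step 4.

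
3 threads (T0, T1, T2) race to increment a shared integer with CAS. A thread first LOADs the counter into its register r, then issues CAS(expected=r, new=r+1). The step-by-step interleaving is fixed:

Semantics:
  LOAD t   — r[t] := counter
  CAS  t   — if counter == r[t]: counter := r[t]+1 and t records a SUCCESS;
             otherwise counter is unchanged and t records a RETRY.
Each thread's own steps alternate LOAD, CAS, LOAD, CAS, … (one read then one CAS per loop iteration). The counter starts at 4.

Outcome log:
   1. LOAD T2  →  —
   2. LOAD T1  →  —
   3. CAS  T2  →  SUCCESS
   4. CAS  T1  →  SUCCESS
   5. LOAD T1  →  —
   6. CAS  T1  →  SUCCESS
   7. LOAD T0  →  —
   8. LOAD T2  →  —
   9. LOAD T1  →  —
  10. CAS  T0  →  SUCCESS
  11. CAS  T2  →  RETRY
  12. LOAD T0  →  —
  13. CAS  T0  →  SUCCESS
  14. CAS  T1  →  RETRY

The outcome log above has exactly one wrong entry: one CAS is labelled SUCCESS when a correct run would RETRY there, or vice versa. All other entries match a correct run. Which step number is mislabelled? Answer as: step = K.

step = 4

Correct run:
step 1: T2 LOAD ⇒ load; ctr=4 reg=4
step 2: T1 LOAD ⇒ load; ctr=4 reg=4
step 3: T2 CAS ⇒ ok; ctr=5 reg=4
step 4: T1 CAS ⇒ retry; ctr=5 reg=4
step 5: T1 LOAD ⇒ load; ctr=5 reg=5
step 6: T1 CAS ⇒ ok; ctr=6 reg=5
step 7: T0 LOAD ⇒ load; ctr=6 reg=6
step 8: T2 LOAD ⇒ load; ctr=6 reg=6
step 9: T1 LOAD ⇒ load; ctr=6 reg=6
step 10: T0 CAS ⇒ ok; ctr=7 reg=6
step 11: T2 CAS ⇒ retry; ctr=7 reg=6
step 12: T0 LOAD ⇒ load; ctr=7 reg=7
step 13: T0 CAS ⇒ ok; ctr=8 reg=7
step 14: T1 CAS ⇒ retry; ctr=8 reg=6
Flip is step 4.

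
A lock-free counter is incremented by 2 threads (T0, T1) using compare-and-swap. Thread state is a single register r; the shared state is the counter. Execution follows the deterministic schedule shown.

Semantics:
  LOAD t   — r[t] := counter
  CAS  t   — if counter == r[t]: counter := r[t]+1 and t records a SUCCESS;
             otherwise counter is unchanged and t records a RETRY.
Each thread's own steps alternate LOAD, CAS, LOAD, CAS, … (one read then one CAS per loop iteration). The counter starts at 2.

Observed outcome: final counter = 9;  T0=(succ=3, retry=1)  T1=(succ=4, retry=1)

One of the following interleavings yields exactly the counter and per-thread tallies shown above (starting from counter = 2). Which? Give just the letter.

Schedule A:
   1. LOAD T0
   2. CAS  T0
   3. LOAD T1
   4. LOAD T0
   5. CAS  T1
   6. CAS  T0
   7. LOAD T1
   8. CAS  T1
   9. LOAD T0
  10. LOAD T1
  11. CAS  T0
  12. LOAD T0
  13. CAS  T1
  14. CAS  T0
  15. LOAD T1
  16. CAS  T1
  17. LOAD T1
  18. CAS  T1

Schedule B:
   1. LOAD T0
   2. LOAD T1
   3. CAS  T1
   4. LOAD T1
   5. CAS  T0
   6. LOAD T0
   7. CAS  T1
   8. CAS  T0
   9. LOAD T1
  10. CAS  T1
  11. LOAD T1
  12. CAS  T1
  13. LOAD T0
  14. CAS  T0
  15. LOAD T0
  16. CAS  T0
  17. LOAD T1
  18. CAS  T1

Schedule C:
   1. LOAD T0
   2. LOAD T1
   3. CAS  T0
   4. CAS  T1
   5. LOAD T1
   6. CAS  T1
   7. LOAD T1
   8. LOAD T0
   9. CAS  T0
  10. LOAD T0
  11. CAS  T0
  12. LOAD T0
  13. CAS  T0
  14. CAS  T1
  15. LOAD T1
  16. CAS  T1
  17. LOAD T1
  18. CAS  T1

Tracing schedule A:
   1) LOAD T0:  M=2  r_T0=2
   2) CAS  T0:  M=3  r_T0=2 ✓
   3) LOAD T1:  M=3  r_T1=3
   4) LOAD T0:  M=3  r_T0=3
   5) CAS  T1:  M=4  r_T1=3 ✓
   6) CAS  T0:  M=4  r_T0=3 ✗
   7) LOAD T1:  M=4  r_T1=4
   8) CAS  T1:  M=5  r_T1=4 ✓
   9) LOAD T0:  M=5  r_T0=5
  10) LOAD T1:  M=5  r_T1=5
  11) CAS  T0:  M=6  r_T0=5 ✓
  12) LOAD T0:  M=6  r_T0=6
  13) CAS  T1:  M=6  r_T1=5 ✗
  14) CAS  T0:  M=7  r_T0=6 ✓
  15) LOAD T1:  M=7  r_T1=7
  16) CAS  T1:  M=8  r_T1=7 ✓
  17) LOAD T1:  M=8  r_T1=8
  18) CAS  T1:  M=9  r_T1=8 ✓

A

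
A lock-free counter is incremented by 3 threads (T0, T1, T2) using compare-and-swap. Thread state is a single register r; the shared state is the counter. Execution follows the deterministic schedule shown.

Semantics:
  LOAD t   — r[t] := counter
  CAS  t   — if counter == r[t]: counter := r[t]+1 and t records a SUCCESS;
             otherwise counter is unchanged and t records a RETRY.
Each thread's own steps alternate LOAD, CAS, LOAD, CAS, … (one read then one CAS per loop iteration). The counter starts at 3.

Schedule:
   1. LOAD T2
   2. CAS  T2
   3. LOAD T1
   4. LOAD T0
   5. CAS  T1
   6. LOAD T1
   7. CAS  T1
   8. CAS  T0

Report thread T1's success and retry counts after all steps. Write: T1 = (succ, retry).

T1 = (2, 0)

   1) LOAD T2:  M=3  r_T2=3
   2) CAS  T2:  M=4  r_T2=3 ✓
   3) LOAD T1:  M=4  r_T1=4
   4) LOAD T0:  M=4  r_T0=4
   5) CAS  T1:  M=5  r_T1=4 ✓
   6) LOAD T1:  M=5  r_T1=5
   7) CAS  T1:  M=6  r_T1=5 ✓
   8) CAS  T0:  M=6  r_T0=4 ✗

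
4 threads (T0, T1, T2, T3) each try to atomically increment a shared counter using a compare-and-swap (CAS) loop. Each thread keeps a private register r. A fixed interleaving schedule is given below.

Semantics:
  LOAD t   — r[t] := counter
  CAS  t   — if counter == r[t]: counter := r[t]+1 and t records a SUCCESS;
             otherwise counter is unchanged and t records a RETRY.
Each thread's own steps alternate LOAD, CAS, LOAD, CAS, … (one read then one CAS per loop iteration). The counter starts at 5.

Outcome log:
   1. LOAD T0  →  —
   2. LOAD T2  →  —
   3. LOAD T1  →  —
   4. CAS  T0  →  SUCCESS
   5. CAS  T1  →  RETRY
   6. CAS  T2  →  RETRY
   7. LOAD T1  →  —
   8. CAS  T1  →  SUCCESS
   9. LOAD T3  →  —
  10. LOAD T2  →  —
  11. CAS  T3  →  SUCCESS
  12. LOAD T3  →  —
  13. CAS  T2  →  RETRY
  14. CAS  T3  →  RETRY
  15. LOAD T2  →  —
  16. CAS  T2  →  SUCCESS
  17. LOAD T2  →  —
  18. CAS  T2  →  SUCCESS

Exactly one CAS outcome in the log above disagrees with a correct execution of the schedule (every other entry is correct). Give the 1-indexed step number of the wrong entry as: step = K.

step = 14

Correct run:
#1 T0 reads 5
#2 T2 reads 5
#3 T1 reads 5
#4 T0 CAS(5→6) writes; counter now 6
#5 T1 CAS(5→6) fails; counter now 6
#6 T2 CAS(5→6) fails; counter now 6
#7 T1 reads 6
#8 T1 CAS(6→7) writes; counter now 7
#9 T3 reads 7
#10 T2 reads 7
#11 T3 CAS(7→8) writes; counter now 8
#12 T3 reads 8
#13 T2 CAS(7→8) fails; counter now 8
#14 T3 CAS(8→9) writes; counter now 9
#15 T2 reads 9
#16 T2 CAS(9→10) writes; counter now 10
#17 T2 reads 10
#18 T2 CAS(10→11) writes; counter now 11
Mismatch at 14.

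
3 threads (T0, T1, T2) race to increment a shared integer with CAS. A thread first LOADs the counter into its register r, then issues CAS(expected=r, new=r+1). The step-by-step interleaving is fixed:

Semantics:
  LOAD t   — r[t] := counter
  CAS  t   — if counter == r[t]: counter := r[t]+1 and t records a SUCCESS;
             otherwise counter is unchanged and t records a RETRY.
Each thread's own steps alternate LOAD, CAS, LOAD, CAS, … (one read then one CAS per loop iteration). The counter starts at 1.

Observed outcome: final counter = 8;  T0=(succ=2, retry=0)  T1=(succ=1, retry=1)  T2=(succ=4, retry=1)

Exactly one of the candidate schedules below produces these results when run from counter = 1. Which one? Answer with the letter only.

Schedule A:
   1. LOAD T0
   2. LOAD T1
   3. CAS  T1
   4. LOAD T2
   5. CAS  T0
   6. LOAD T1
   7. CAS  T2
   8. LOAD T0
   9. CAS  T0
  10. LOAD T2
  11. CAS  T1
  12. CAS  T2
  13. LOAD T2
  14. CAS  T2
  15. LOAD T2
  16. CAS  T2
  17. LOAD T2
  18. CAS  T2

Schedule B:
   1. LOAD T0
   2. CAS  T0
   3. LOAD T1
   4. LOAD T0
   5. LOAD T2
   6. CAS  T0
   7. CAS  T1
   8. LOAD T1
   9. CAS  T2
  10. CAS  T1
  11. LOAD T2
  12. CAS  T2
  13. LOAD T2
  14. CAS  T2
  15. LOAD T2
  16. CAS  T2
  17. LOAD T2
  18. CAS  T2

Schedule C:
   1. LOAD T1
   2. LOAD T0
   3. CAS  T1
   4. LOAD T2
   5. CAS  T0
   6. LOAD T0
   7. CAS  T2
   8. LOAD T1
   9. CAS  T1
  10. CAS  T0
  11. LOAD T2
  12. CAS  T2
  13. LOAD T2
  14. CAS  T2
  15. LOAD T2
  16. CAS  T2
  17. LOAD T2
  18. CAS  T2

Tracing schedule B:
1. LOAD T0 → mem=1 r[T0]=1 [LOAD]
2. CAS T0 → mem=2 r[T0]=1 [OK]
3. LOAD T1 → mem=2 r[T1]=2 [LOAD]
4. LOAD T0 → mem=2 r[T0]=2 [LOAD]
5. LOAD T2 → mem=2 r[T2]=2 [LOAD]
6. CAS T0 → mem=3 r[T0]=2 [OK]
7. CAS T1 → mem=3 r[T1]=2 [RETRY]
8. LOAD T1 → mem=3 r[T1]=3 [LOAD]
9. CAS T2 → mem=3 r[T2]=2 [RETRY]
10. CAS T1 → mem=4 r[T1]=3 [OK]
11. LOAD T2 → mem=4 r[T2]=4 [LOAD]
12. CAS T2 → mem=5 r[T2]=4 [OK]
13. LOAD T2 → mem=5 r[T2]=5 [LOAD]
14. CAS T2 → mem=6 r[T2]=5 [OK]
15. LOAD T2 → mem=6 r[T2]=6 [LOAD]
16. CAS T2 → mem=7 r[T2]=6 [OK]
17. LOAD T2 → mem=7 r[T2]=7 [LOAD]
18. CAS T2 → mem=8 r[T2]=7 [OK]

B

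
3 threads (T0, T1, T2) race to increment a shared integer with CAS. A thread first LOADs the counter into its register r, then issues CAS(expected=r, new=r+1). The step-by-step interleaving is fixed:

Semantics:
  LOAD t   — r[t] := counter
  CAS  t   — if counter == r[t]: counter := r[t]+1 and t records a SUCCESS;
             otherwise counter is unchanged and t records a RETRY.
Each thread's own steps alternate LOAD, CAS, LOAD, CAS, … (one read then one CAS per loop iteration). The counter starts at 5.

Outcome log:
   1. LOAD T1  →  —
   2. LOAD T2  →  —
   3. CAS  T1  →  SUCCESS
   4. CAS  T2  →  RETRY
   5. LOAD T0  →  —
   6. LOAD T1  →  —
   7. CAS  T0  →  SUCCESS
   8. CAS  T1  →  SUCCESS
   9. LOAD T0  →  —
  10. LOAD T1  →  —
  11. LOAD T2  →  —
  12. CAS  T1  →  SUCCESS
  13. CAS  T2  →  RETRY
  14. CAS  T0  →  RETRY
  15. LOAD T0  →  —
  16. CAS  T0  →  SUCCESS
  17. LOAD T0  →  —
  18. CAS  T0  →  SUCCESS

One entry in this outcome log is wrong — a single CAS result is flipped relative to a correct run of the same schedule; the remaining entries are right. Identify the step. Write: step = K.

step = 8

Re-executing:
   1) LOAD T1:  M=5  r_T1=5
   2) LOAD T2:  M=5  r_T2=5
   3) CAS  T1:  M=6  r_T1=5 ✓
   4) CAS  T2:  M=6  r_T2=5 ✗
   5) LOAD T0:  M=6  r_T0=6
   6) LOAD T1:  M=6  r_T1=6
   7) CAS  T0:  M=7  r_T0=6 ✓
   8) CAS  T1:  M=7  r_T1=6 ✗
   9) LOAD T0:  M=7  r_T0=7
  10) LOAD T1:  M=7  r_T1=7
  11) LOAD T2:  M=7  r_T2=7
  12) CAS  T1:  M=8  r_T1=7 ✓
  13) CAS  T2:  M=8  r_T2=7 ✗
  14) CAS  T0:  M=8  r_T0=7 ✗
  15) LOAD T0:  M=8  r_T0=8
  16) CAS  T0:  M=9  r_T0=8 ✓
  17) LOAD T0:  M=9  r_T0=9
  18) CAS  T0:  M=10  r_T0=9 ✓
Log disagrees first at step 8.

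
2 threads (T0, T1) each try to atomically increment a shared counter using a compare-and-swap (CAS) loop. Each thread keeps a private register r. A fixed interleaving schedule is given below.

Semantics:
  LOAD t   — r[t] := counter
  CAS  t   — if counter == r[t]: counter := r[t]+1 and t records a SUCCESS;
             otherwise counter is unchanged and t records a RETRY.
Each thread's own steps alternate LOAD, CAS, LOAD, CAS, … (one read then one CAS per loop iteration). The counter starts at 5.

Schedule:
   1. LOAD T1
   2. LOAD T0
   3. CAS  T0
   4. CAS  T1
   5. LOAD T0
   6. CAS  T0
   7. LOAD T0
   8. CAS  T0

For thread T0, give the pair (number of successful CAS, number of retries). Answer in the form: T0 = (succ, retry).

T1 LOAD — after: cnt=5, r=5 — load
T0 LOAD — after: cnt=5, r=5 — load
T0 CAS — after: cnt=6, r=5 — ok
T1 CAS — after: cnt=6, r=5 — retry
T0 LOAD — after: cnt=6, r=6 — load
T0 CAS — after: cnt=7, r=6 — ok
T0 LOAD — after: cnt=7, r=7 — load
T0 CAS — after: cnt=8, r=7 — ok

T0 = (3, 0)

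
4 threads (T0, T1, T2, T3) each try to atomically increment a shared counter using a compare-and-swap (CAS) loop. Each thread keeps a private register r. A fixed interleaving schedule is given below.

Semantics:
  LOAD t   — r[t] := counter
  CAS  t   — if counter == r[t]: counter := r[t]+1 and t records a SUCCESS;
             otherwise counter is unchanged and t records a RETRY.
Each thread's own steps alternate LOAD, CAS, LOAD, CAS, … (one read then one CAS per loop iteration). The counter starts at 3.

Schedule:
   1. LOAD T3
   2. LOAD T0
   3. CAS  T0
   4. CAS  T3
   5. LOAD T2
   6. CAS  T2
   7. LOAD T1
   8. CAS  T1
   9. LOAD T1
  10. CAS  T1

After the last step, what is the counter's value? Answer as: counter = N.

counter = 7

1. LOAD T3 → mem=3 r[T3]=3 [LOAD]
2. LOAD T0 → mem=3 r[T0]=3 [LOAD]
3. CAS T0 → mem=4 r[T0]=3 [OK]
4. CAS T3 → mem=4 r[T3]=3 [RETRY]
5. LOAD T2 → mem=4 r[T2]=4 [LOAD]
6. CAS T2 → mem=5 r[T2]=4 [OK]
7. LOAD T1 → mem=5 r[T1]=5 [LOAD]
8. CAS T1 → mem=6 r[T1]=5 [OK]
9. LOAD T1 → mem=6 r[T1]=6 [LOAD]
10. CAS T1 → mem=7 r[T1]=6 [OK]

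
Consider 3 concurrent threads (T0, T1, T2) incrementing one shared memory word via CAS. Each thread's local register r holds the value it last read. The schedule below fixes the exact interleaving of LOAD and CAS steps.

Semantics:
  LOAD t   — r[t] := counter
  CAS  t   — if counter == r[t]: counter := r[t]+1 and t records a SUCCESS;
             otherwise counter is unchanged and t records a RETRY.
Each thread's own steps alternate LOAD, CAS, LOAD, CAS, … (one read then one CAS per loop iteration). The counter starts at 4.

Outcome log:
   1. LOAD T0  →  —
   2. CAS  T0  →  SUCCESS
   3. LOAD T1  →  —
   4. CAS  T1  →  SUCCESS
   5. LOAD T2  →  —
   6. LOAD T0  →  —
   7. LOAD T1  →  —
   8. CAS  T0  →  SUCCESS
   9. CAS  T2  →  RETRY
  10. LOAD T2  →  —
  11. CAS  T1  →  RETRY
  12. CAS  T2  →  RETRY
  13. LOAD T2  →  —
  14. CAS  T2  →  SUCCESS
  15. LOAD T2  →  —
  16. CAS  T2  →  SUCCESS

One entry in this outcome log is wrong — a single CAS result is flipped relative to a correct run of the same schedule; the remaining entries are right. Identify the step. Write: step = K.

step = 12

Correct run:
step 1: T0 LOAD ⇒ load; ctr=4 reg=4
step 2: T0 CAS ⇒ ok; ctr=5 reg=4
step 3: T1 LOAD ⇒ load; ctr=5 reg=5
step 4: T1 CAS ⇒ ok; ctr=6 reg=5
step 5: T2 LOAD ⇒ load; ctr=6 reg=6
step 6: T0 LOAD ⇒ load; ctr=6 reg=6
step 7: T1 LOAD ⇒ load; ctr=6 reg=6
step 8: T0 CAS ⇒ ok; ctr=7 reg=6
step 9: T2 CAS ⇒ retry; ctr=7 reg=6
step 10: T2 LOAD ⇒ load; ctr=7 reg=7
step 11: T1 CAS ⇒ retry; ctr=7 reg=6
step 12: T2 CAS ⇒ ok; ctr=8 reg=7
step 13: T2 LOAD ⇒ load; ctr=8 reg=8
step 14: T2 CAS ⇒ ok; ctr=9 reg=8
step 15: T2 LOAD ⇒ load; ctr=9 reg=9
step 16: T2 CAS ⇒ ok; ctr=10 reg=9
Mismatch at 12.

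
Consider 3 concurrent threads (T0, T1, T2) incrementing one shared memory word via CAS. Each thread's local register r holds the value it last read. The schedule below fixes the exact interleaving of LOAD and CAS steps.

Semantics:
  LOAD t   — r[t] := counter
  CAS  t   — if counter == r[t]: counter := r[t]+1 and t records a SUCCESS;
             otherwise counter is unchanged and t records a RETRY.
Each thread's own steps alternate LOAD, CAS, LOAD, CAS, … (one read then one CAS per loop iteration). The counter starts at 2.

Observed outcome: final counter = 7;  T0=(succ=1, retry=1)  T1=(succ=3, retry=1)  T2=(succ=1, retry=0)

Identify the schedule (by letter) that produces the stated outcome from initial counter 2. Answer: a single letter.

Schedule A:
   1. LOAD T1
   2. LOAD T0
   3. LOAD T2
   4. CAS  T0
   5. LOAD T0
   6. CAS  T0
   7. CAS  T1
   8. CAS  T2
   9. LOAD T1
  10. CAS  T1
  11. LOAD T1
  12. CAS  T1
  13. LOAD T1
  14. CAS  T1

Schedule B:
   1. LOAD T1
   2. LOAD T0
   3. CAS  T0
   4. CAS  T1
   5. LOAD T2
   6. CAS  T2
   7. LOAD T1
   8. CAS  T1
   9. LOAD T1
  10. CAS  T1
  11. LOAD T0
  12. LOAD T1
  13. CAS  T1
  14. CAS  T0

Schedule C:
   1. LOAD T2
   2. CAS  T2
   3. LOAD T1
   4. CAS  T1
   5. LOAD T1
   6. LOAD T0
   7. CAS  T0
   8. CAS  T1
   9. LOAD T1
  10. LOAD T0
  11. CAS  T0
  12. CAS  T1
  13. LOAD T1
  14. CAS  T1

Tracing schedule B:
   1) LOAD T1:  M=2  r_T1=2
   2) LOAD T0:  M=2  r_T0=2
   3) CAS  T0:  M=3  r_T0=2 ✓
   4) CAS  T1:  M=3  r_T1=2 ✗
   5) LOAD T2:  M=3  r_T2=3
   6) CAS  T2:  M=4  r_T2=3 ✓
   7) LOAD T1:  M=4  r_T1=4
   8) CAS  T1:  M=5  r_T1=4 ✓
   9) LOAD T1:  M=5  r_T1=5
  10) CAS  T1:  M=6  r_T1=5 ✓
  11) LOAD T0:  M=6  r_T0=6
  12) LOAD T1:  M=6  r_T1=6
  13) CAS  T1:  M=7  r_T1=6 ✓
  14) CAS  T0:  M=7  r_T0=6 ✗

B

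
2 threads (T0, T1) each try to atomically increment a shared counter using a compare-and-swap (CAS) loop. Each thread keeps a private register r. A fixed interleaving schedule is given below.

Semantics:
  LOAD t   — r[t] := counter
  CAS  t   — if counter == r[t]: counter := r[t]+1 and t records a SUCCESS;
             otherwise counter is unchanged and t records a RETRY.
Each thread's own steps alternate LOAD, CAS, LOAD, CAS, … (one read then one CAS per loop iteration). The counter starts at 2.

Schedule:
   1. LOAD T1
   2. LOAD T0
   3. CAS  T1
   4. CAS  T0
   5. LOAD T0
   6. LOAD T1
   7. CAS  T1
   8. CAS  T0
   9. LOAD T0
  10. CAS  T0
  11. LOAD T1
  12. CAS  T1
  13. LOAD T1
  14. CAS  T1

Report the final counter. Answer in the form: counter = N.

counter = 7

step 1: T1 LOAD ⇒ load; ctr=2 reg=2
step 2: T0 LOAD ⇒ load; ctr=2 reg=2
step 3: T1 CAS ⇒ ok; ctr=3 reg=2
step 4: T0 CAS ⇒ retry; ctr=3 reg=2
step 5: T0 LOAD ⇒ load; ctr=3 reg=3
step 6: T1 LOAD ⇒ load; ctr=3 reg=3
step 7: T1 CAS ⇒ ok; ctr=4 reg=3
step 8: T0 CAS ⇒ retry; ctr=4 reg=3
step 9: T0 LOAD ⇒ load; ctr=4 reg=4
step 10: T0 CAS ⇒ ok; ctr=5 reg=4
step 11: T1 LOAD ⇒ load; ctr=5 reg=5
step 12: T1 CAS ⇒ ok; ctr=6 reg=5
step 13: T1 LOAD ⇒ load; ctr=6 reg=6
step 14: T1 CAS ⇒ ok; ctr=7 reg=6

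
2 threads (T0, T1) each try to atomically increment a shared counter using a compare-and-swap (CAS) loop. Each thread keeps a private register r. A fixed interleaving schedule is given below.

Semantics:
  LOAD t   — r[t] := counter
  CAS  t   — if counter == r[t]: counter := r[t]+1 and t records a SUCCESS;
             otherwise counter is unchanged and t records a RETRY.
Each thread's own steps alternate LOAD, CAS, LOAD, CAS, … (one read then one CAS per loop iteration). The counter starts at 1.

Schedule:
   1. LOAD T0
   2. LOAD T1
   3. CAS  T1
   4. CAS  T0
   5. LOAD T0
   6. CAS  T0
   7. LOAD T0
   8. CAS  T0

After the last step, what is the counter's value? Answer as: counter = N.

counter = 4

#1 T0 reads 1
#2 T1 reads 1
#3 T1 CAS(1→2) writes; counter now 2
#4 T0 CAS(1→2) fails; counter now 2
#5 T0 reads 2
#6 T0 CAS(2→3) writes; counter now 3
#7 T0 reads 3
#8 T0 CAS(3→4) writes; counter now 4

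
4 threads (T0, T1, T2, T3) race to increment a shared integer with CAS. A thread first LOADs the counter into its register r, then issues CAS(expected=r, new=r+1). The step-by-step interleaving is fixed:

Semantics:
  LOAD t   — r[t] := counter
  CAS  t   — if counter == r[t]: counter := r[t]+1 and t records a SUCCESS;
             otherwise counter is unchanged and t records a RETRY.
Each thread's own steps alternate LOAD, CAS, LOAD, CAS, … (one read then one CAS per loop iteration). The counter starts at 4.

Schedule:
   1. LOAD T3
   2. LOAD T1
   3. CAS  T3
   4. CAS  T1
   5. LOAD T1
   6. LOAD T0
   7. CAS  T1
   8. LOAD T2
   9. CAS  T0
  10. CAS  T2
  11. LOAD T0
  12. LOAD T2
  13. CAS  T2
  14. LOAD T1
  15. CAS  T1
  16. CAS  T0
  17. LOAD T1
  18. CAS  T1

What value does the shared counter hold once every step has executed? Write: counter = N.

counter = 10

1. LOAD T3 → mem=4 r[T3]=4 [LOAD]
2. LOAD T1 → mem=4 r[T1]=4 [LOAD]
3. CAS T3 → mem=5 r[T3]=4 [OK]
4. CAS T1 → mem=5 r[T1]=4 [RETRY]
5. LOAD T1 → mem=5 r[T1]=5 [LOAD]
6. LOAD T0 → mem=5 r[T0]=5 [LOAD]
7. CAS T1 → mem=6 r[T1]=5 [OK]
8. LOAD T2 → mem=6 r[T2]=6 [LOAD]
9. CAS T0 → mem=6 r[T0]=5 [RETRY]
10. CAS T2 → mem=7 r[T2]=6 [OK]
11. LOAD T0 → mem=7 r[T0]=7 [LOAD]
12. LOAD T2 → mem=7 r[T2]=7 [LOAD]
13. CAS T2 → mem=8 r[T2]=7 [OK]
14. LOAD T1 → mem=8 r[T1]=8 [LOAD]
15. CAS T1 → mem=9 r[T1]=8 [OK]
16. CAS T0 → mem=9 r[T0]=7 [RETRY]
17. LOAD T1 → mem=9 r[T1]=9 [LOAD]
18. CAS T1 → mem=10 r[T1]=9 [OK]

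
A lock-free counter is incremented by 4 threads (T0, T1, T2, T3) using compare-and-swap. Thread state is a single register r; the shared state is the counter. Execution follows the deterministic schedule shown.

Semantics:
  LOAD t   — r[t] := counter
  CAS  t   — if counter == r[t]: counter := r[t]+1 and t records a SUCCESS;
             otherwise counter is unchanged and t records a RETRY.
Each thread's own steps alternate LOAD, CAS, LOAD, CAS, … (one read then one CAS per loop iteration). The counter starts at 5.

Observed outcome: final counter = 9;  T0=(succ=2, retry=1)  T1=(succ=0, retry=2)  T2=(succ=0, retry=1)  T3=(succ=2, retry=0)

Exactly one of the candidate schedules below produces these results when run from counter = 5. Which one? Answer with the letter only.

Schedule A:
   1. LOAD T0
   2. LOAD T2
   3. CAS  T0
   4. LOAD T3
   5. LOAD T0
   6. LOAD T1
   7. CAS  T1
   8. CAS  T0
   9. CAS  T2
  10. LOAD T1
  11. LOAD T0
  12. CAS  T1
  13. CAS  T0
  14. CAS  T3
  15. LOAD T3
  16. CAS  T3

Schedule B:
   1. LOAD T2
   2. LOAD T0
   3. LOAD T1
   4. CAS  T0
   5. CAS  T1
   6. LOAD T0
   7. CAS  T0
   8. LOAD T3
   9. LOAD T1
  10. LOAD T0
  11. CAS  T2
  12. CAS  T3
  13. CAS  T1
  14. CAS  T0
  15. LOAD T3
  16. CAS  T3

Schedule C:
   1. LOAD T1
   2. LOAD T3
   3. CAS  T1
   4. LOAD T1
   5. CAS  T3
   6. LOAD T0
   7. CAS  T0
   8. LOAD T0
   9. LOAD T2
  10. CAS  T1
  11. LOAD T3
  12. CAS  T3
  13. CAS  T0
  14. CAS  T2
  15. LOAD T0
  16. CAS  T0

Simulating candidate B:
1. LOAD T2 → mem=5 r[T2]=5 [LOAD]
2. LOAD T0 → mem=5 r[T0]=5 [LOAD]
3. LOAD T1 → mem=5 r[T1]=5 [LOAD]
4. CAS T0 → mem=6 r[T0]=5 [OK]
5. CAS T1 → mem=6 r[T1]=5 [RETRY]
6. LOAD T0 → mem=6 r[T0]=6 [LOAD]
7. CAS T0 → mem=7 r[T0]=6 [OK]
8. LOAD T3 → mem=7 r[T3]=7 [LOAD]
9. LOAD T1 → mem=7 r[T1]=7 [LOAD]
10. LOAD T0 → mem=7 r[T0]=7 [LOAD]
11. CAS T2 → mem=7 r[T2]=5 [RETRY]
12. CAS T3 → mem=8 r[T3]=7 [OK]
13. CAS T1 → mem=8 r[T1]=7 [RETRY]
14. CAS T0 → mem=8 r[T0]=7 [RETRY]
15. LOAD T3 → mem=8 r[T3]=8 [LOAD]
16. CAS T3 → mem=9 r[T3]=8 [OK]

B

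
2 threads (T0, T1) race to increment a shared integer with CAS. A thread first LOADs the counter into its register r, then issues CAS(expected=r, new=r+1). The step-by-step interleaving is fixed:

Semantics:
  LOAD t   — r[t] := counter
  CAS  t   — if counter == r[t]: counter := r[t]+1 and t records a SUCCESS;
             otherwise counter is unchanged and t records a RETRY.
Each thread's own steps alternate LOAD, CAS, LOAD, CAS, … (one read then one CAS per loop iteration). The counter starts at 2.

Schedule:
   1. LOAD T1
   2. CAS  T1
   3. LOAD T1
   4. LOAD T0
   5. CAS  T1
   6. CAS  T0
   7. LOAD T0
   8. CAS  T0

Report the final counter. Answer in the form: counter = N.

   1) LOAD T1:  M=2  r_T1=2
   2) CAS  T1:  M=3  r_T1=2 ✓
   3) LOAD T1:  M=3  r_T1=3
   4) LOAD T0:  M=3  r_T0=3
   5) CAS  T1:  M=4  r_T1=3 ✓
   6) CAS  T0:  M=4  r_T0=3 ✗
   7) LOAD T0:  M=4  r_T0=4
   8) CAS  T0:  M=5  r_T0=4 ✓

counter = 5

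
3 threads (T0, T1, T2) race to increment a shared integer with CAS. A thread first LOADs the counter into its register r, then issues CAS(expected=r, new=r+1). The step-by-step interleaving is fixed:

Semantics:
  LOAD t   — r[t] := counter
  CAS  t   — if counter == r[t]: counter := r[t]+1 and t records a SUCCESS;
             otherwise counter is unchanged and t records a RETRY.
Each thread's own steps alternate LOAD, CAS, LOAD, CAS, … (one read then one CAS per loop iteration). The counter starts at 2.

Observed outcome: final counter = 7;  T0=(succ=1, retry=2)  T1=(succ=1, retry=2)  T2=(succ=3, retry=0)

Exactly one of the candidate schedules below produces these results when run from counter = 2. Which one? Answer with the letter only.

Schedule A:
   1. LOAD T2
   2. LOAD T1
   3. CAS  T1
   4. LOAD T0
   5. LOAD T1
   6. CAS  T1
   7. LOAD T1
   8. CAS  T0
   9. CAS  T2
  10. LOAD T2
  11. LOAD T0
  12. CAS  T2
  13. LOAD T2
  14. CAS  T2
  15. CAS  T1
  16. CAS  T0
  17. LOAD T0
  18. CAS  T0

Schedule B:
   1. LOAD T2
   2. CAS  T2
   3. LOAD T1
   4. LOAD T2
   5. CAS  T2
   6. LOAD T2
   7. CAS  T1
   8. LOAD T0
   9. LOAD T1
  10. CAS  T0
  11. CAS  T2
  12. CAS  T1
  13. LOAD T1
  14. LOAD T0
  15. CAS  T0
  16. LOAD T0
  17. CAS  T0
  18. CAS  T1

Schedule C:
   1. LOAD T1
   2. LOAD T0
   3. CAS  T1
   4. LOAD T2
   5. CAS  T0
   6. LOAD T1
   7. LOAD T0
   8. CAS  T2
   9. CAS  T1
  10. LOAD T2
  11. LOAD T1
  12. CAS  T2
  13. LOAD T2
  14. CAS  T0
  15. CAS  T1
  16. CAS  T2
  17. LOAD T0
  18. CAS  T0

Run C:
   1) LOAD T1:  M=2  r_T1=2
   2) LOAD T0:  M=2  r_T0=2
   3) CAS  T1:  M=3  r_T1=2 ✓
   4) LOAD T2:  M=3  r_T2=3
   5) CAS  T0:  M=3  r_T0=2 ✗
   6) LOAD T1:  M=3  r_T1=3
   7) LOAD T0:  M=3  r_T0=3
   8) CAS  T2:  M=4  r_T2=3 ✓
   9) CAS  T1:  M=4  r_T1=3 ✗
  10) LOAD T2:  M=4  r_T2=4
  11) LOAD T1:  M=4  r_T1=4
  12) CAS  T2:  M=5  r_T2=4 ✓
  13) LOAD T2:  M=5  r_T2=5
  14) CAS  T0:  M=5  r_T0=3 ✗
  15) CAS  T1:  M=5  r_T1=4 ✗
  16) CAS  T2:  M=6  r_T2=5 ✓
  17) LOAD T0:  M=6  r_T0=6
  18) CAS  T0:  M=7  r_T0=6 ✓

C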